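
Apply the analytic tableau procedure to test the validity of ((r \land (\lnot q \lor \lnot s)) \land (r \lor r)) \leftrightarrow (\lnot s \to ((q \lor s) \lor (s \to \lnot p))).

Not valid

Assume the negation and expand:
Initial set: {F (((r \land (\lnot q \lor \lnot s)) \land (r \lor r)) \leftrightarrow (\lnot s \to ((q \lor s) \lor (s \to \lnot p))))}.
F (((r \land (\lnot q \lor \lnot s)) \land (r \lor r)) \leftrightarrow (\lnot s \to ((q \lor s) \lor (s \to \lnot p)))): β-rule — branch into T ((r \land (\lnot q \lor \lnot s)) \land (r \lor r)), F (\lnot s \to ((q \lor s) \lor (s \to \lnot p)))  //  F ((r \land (\lnot q \lor \lnot s)) \land (r \lor r)), T (\lnot s \to ((q \lor s) \lor (s \to \lnot p))).
  branch 1 (add T ((r \land (\lnot q \lor \lnot s)) \land (r \lor r)), F (\lnot s \to ((q \lor s) \lor (s \to \lnot p)))):
    T ((r \land (\lnot q \lor \lnot s)) \land (r \lor r)): α-rule — add T (r \land (\lnot q \lor \lnot s)), T (r \lor r).
    F (\lnot s \to ((q \lor s) \lor (s \to \lnot p))): α-rule — add T \lnot s, F ((q \lor s) \lor (s \to \lnot p)).
    T (r \land (\lnot q \lor \lnot s)): α-rule — add T r, T (\lnot q \lor \lnot s).
    F ((q \lor s) \lor (s \to \lnot p)): α-rule — add F (q \lor s), F (s \to \lnot p).
    F (q \lor s): α-rule — add F q, F s.
    F (s \to \lnot p): α-rule — add T s, F \lnot p.
    × closes — contains both s and \lnot s.
  branch 2 (add F ((r \land (\lnot q \lor \lnot s)) \land (r \lor r)), T (\lnot s \to ((q \lor s) \lor (s \to \lnot p)))):
    F ((r \land (\lnot q \lor \lnot s)) \land (r \lor r)): β-rule — branch into F (r \land (\lnot q \lor \lnot s))  //  F (r \lor r).
      branch 2.1 (add F (r \land (\lnot q \lor \lnot s))):
        T (\lnot s \to ((q \lor s) \lor (s \to \lnot p))): β-rule — branch into F \lnot s  //  T ((q \lor s) \lor (s \to \lnot p)).
          branch 2.1.1 (add F \lnot s):
            F (r \land (\lnot q \lor \lnot s)): β-rule — branch into F r  //  F (\lnot q \lor \lnot s).
              branch 2.1.1.1 (add F r):
                ○ open, literals {r=false, s=true}.
              branch 2.1.1.2 (add F (\lnot q \lor \lnot s)):
                F (\lnot q \lor \lnot s): α-rule — add F \lnot q, F \lnot s.
                ○ open, literals {q=true, s=true}.
          branch 2.1.2 (add T ((q \lor s) \lor (s \to \lnot p))):
            F (r \land (\lnot q \lor \lnot s)): β-rule — branch into F r  //  F (\lnot q \lor \lnot s).
              branch 2.1.2.1 (add F r):
                T ((q \lor s) \lor (s \to \lnot p)): β-rule — branch into T (q \lor s)  //  T (s \to \lnot p).
                  branch 2.1.2.1.1 (add T (q \lor s)):
                    T (q \lor s): β-rule — branch into T q  //  T s.
                      branch 2.1.2.1.1.1 (add T q):
                        ○ open, literals {q=true, r=false}.
                      branch 2.1.2.1.1.2 (add T s):
                        ○ open, literals {r=false, s=true}.
                  branch 2.1.2.1.2 (add T (s \to \lnot p)):
                    T (s \to \lnot p): β-rule — branch into F s  //  T \lnot p.
                      branch 2.1.2.1.2.1 (add F s):
                        ○ open, literals {r=false, s=false}.
                      branch 2.1.2.1.2.2 (add T \lnot p):
                        ○ open, literals {p=false, r=false}.
              branch 2.1.2.2 (add F (\lnot q \lor \lnot s)):
                F (\lnot q \lor \lnot s): α-rule — add F \lnot q, F \lnot s.
                T ((q \lor s) \lor (s \to \lnot p)): β-rule — branch into T (q \lor s)  //  T (s \to \lnot p).
                  branch 2.1.2.2.1 (add T (q \lor s)):
                    T (q \lor s): β-rule — branch into T q  //  T s.
                      branch 2.1.2.2.1.1 (add T q):
                        ○ open, literals {q=true, s=true}.
                      branch 2.1.2.2.1.2 (add T s):
                        ○ open, literals {q=true, s=true}.
                  branch 2.1.2.2.2 (add T (s \to \lnot p)):
                    T (s \to \lnot p): β-rule — branch into F s  //  T \lnot p.
                      branch 2.1.2.2.2.1 (add F s):
                        × closes — contains both s and \lnot s.
                      branch 2.1.2.2.2.2 (add T \lnot p):
                        ○ open, literals {p=false, q=true, s=true}.
      branch 2.2 (add F (r \lor r)):
        F (r \lor r): α-rule — add F r, F r.
        T (\lnot s \to ((q \lor s) \lor (s \to \lnot p))): β-rule — branch into F \lnot s  //  T ((q \lor s) \lor (s \to \lnot p)).
          branch 2.2.1 (add F \lnot s):
            ○ open, literals {r=false, s=true}.
          branch 2.2.2 (add T ((q \lor s) \lor (s \to \lnot p))):
            T ((q \lor s) \lor (s \to \lnot p)): β-rule — branch into T (q \lor s)  //  T (s \to \lnot p).
              branch 2.2.2.1 (add T (q \lor s)):
                T (q \lor s): β-rule — branch into T q  //  T s.
                  branch 2.2.2.1.1 (add T q):
                    ○ open, literals {q=true, r=false}.
                  branch 2.2.2.1.2 (add T s):
                    ○ open, literals {r=false, s=true}.
              branch 2.2.2.2 (add T (s \to \lnot p)):
                T (s \to \lnot p): β-rule — branch into F s  //  T \lnot p.
                  branch 2.2.2.2.1 (add F s):
                    ○ open, literals {r=false, s=false}.
                  branch 2.2.2.2.2 (add T \lnot p):
                    ○ open, literals {p=false, r=false}.
2 branches closed, 14 open.
An open branch gives a countermodel: r=false, s=true (unmentioned atoms arbitrary); under it the original formula is false.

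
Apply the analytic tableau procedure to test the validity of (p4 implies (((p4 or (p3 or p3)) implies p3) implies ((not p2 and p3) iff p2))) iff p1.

Assume the negation and expand:
Initial set: {not ((p4 implies (((p4 or (p3 or p3)) implies p3) implies ((not p2 and p3) iff p2))) iff p1)}.
not ((p4 implies (((p4 or (p3 or p3)) implies p3) implies ((not p2 and p3) iff p2))) iff p1): β-rule — branch into (p4 implies (((p4 or (p3 or p3)) implies p3) implies ((not p2 and p3) iff p2))), not p1  //  not (p4 implies (((p4 or (p3 or p3)) implies p3) implies ((not p2 and p3) iff p2))), p1.
  branch 1 (add (p4 implies (((p4 or (p3 or p3)) implies p3) implies ((not p2 and p3) iff p2))), not p1):
    (p4 implies (((p4 or (p3 or p3)) implies p3) implies ((not p2 and p3) iff p2))): β-rule — branch into not p4  //  (((p4 or (p3 or p3)) implies p3) implies ((not p2 and p3) iff p2)).
      branch 1.1 (add not p4):
        ○ open, literals {p1=F, p4=F}.
      branch 1.2 (add (((p4 or (p3 or p3)) implies p3) implies ((not p2 and p3) iff p2))):
        (((p4 or (p3 or p3)) implies p3) implies ((not p2 and p3) iff p2)): β-rule — branch into not ((p4 or (p3 or p3)) implies p3)  //  ((not p2 and p3) iff p2).
          branch 1.2.1 (add not ((p4 or (p3 or p3)) implies p3)):
            not ((p4 or (p3 or p3)) implies p3): α-rule — add (p4 or (p3 or p3)), not p3.
            (p4 or (p3 or p3)): β-rule — branch into p4  //  (p3 or p3).
              branch 1.2.1.1 (add p4):
                ○ open, literals {p1=F, p3=F, p4=T}.
              branch 1.2.1.2 (add (p3 or p3)):
                (p3 or p3): β-rule — branch into p3  //  p3.
                  branch 1.2.1.2.1 (add p3):
                    × closes — contains both p3 and not p3.
                  branch 1.2.1.2.2 (add p3):
                    × closes — contains both p3 and not p3.
          branch 1.2.2 (add ((not p2 and p3) iff p2)):
            ((not p2 and p3) iff p2): β-rule — branch into (not p2 and p3), p2  //  not (not p2 and p3), not p2.
              branch 1.2.2.1 (add (not p2 and p3), p2):
                (not p2 and p3): α-rule — add not p2, p3.
                × closes — contains both p2 and not p2.
              branch 1.2.2.2 (add not (not p2 and p3), not p2):
                not (not p2 and p3): β-rule — branch into not not p2  //  not p3.
                  branch 1.2.2.2.1 (add not not p2):
                    × closes — contains both p2 and not p2.
                  branch 1.2.2.2.2 (add not p3):
                    ○ open, literals {p1=F, p2=F, p3=F}.
  branch 2 (add not (p4 implies (((p4 or (p3 or p3)) implies p3) implies ((not p2 and p3) iff p2))), p1):
    not (p4 implies (((p4 or (p3 or p3)) implies p3) implies ((not p2 and p3) iff p2))): α-rule — add p4, not (((p4 or (p3 or p3)) implies p3) implies ((not p2 and p3) iff p2)).
    not (((p4 or (p3 or p3)) implies p3) implies ((not p2 and p3) iff p2)): α-rule — add ((p4 or (p3 or p3)) implies p3), not ((not p2 and p3) iff p2).
    ((p4 or (p3 or p3)) implies p3): β-rule — branch into not (p4 or (p3 or p3))  //  p3.
      branch 2.1 (add not (p4 or (p3 or p3))):
        not (p4 or (p3 or p3)): α-rule — add not p4, not (p3 or p3).
        × closes — contains both p4 and not p4.
      branch 2.2 (add p3):
        not ((not p2 and p3) iff p2): β-rule — branch into (not p2 and p3), not p2  //  not (not p2 and p3), p2.
          branch 2.2.1 (add (not p2 and p3), not p2):
            (not p2 and p3): α-rule — add not p2, p3.
            ○ open, literals {p1=T, p2=F, p3=T, p4=T}.
          branch 2.2.2 (add not (not p2 and p3), p2):
            not (not p2 and p3): β-rule — branch into not not p2  //  not p3.
              branch 2.2.2.1 (add not not p2):
                ○ open, literals {p1=T, p2=T, p3=T, p4=T}.
              branch 2.2.2.2 (add not p3):
                × closes — contains both p3 and not p3.
6 branches closed, 5 open.
An open branch gives a countermodel: p1=F, p4=F (unmentioned atoms arbitrary); under it the original formula is false.

Not valid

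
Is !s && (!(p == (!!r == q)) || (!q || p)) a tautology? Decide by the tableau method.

Assume the negation and expand:
Initial set: {F (!s && (!(p == (!!r == q)) || (!q || p)))}.
F (!s && (!(p == (!!r == q)) || (!q || p))): β-rule — branch into F !s  //  F (!(p == (!!r == q)) || (!q || p)).
  branch 1 (add F !s):
    ○ open, literals {s=1}.
  branch 2 (add F (!(p == (!!r == q)) || (!q || p))):
    F (!(p == (!!r == q)) || (!q || p)): α-rule — add F !(p == (!!r == q)), F (!q || p).
    F (!q || p): α-rule — add F !q, F p.
    F !(p == (!!r == q)): β-rule — branch into T p, T (!!r == q)  //  F p, F (!!r == q).
      branch 2.1 (add T p, T (!!r == q)):
        × closes — contains both p and !p.
      branch 2.2 (add F p, F (!!r == q)):
        F (!!r == q): β-rule — branch into T !!r, F q  //  F !!r, T q.
          branch 2.2.1 (add T !!r, F q):
            × closes — contains both q and !q.
          branch 2.2.2 (add F !!r, T q):
            F !!r: drop double negation, giving F r.
            ○ open, literals {p=0, q=1, r=0}.
2 branches closed, 2 open.
An open branch gives a countermodel: s=1 (unmentioned atoms arbitrary); under it the original formula is false.

Not valid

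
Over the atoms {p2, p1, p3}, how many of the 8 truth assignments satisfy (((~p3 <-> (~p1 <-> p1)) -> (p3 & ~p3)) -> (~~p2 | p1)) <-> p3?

Initial set: {T ((((~p3 <-> (~p1 <-> p1)) -> (p3 & ~p3)) -> (~~p2 | p1)) <-> p3)}.
T ((((~p3 <-> (~p1 <-> p1)) -> (p3 & ~p3)) -> (~~p2 | p1)) <-> p3): β-rule — branch into T (((~p3 <-> (~p1 <-> p1)) -> (p3 & ~p3)) -> (~~p2 | p1)), T p3  //  F (((~p3 <-> (~p1 <-> p1)) -> (p3 & ~p3)) -> (~~p2 | p1)), F p3.
  branch 1 (add T (((~p3 <-> (~p1 <-> p1)) -> (p3 & ~p3)) -> (~~p2 | p1)), T p3):
    T (((~p3 <-> (~p1 <-> p1)) -> (p3 & ~p3)) -> (~~p2 | p1)): β-rule — branch into F ((~p3 <-> (~p1 <-> p1)) -> (p3 & ~p3))  //  T (~~p2 | p1).
      branch 1.1 (add F ((~p3 <-> (~p1 <-> p1)) -> (p3 & ~p3))):
        F ((~p3 <-> (~p1 <-> p1)) -> (p3 & ~p3)): α-rule — add T (~p3 <-> (~p1 <-> p1)), F (p3 & ~p3).
        T (~p3 <-> (~p1 <-> p1)): β-rule — branch into T ~p3, T (~p1 <-> p1)  //  F ~p3, F (~p1 <-> p1).
          branch 1.1.1 (add T ~p3, T (~p1 <-> p1)):
            × closes — contains both p3 and ~p3.
          branch 1.1.2 (add F ~p3, F (~p1 <-> p1)):
            F (p3 & ~p3): β-rule — branch into F p3  //  F ~p3.
              branch 1.1.2.1 (add F p3):
                × closes — contains both p3 and ~p3.
              branch 1.1.2.2 (add F ~p3):
                F (~p1 <-> p1): β-rule — branch into T ~p1, F p1  //  F ~p1, T p1.
                  branch 1.1.2.2.1 (add T ~p1, F p1):
                    ○ open, literals {p1=0, p3=1}.
                  branch 1.1.2.2.2 (add F ~p1, T p1):
                    ○ open, literals {p1=1, p3=1}.
      branch 1.2 (add T (~~p2 | p1)):
        T (~~p2 | p1): β-rule — branch into T ~~p2  //  T p1.
          branch 1.2.1 (add T ~~p2):
            T ~~p2: drop double negation, giving T p2.
            ○ open, literals {p2=1, p3=1}.
          branch 1.2.2 (add T p1):
            ○ open, literals {p1=1, p3=1}.
  branch 2 (add F (((~p3 <-> (~p1 <-> p1)) -> (p3 & ~p3)) -> (~~p2 | p1)), F p3):
    F (((~p3 <-> (~p1 <-> p1)) -> (p3 & ~p3)) -> (~~p2 | p1)): α-rule — add T ((~p3 <-> (~p1 <-> p1)) -> (p3 & ~p3)), F (~~p2 | p1).
    F (~~p2 | p1): α-rule — add F ~~p2, F p1.
    F ~~p2: drop double negation, giving F p2.
    T ((~p3 <-> (~p1 <-> p1)) -> (p3 & ~p3)): β-rule — branch into F (~p3 <-> (~p1 <-> p1))  //  T (p3 & ~p3).
      branch 2.1 (add F (~p3 <-> (~p1 <-> p1))):
        F (~p3 <-> (~p1 <-> p1)): β-rule — branch into T ~p3, F (~p1 <-> p1)  //  F ~p3, T (~p1 <-> p1).
          branch 2.1.1 (add T ~p3, F (~p1 <-> p1)):
            F (~p1 <-> p1): β-rule — branch into T ~p1, F p1  //  F ~p1, T p1.
              branch 2.1.1.1 (add T ~p1, F p1):
                ○ open, literals {p1=0, p2=0, p3=0}.
              branch 2.1.1.2 (add F ~p1, T p1):
                × closes — contains both p1 and ~p1.
          branch 2.1.2 (add F ~p3, T (~p1 <-> p1)):
            × closes — contains both p3 and ~p3.
      branch 2.2 (add T (p3 & ~p3)):
        T (p3 & ~p3): α-rule — add T p3, T ~p3.
        × closes — contains both p3 and ~p3.
5 branches closed, 5 open.
Each open branch fixes some atoms; the unmentioned ones are free. Counting distinct full assignments: branch {p1=0, p3=1} (p2) contributes 2 new; branch {p1=1, p3=1} (p2) contributes 2 new; branch {p2=1, p3=1} (p1) contributes 0 new; branch {p1=1, p3=1} (p2) contributes 0 new; branch {p1=0, p2=0, p3=0} (none free) contributes 1 new. Total: 5.

5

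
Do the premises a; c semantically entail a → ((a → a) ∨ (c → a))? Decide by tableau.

Yes

Initial set: {a; c; ¬(a → ((a → a) ∨ (c → a)))}.
¬(a → ((a → a) ∨ (c → a))): α-rule — add a, ¬((a → a) ∨ (c → a)).
¬((a → a) ∨ (c → a)): α-rule — add ¬(a → a), ¬(c → a).
¬(a → a): α-rule — add a, ¬a.
× closes — contains both a and ¬a.
All 1 branch closes.
Every branch closed, so the premises entail the conclusion.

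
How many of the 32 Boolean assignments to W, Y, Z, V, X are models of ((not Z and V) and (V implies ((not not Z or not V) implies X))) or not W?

20

Initial set: {(((not Z and V) and (V implies ((not not Z or not V) implies X))) or not W)}.
(((not Z and V) and (V implies ((not not Z or not V) implies X))) or not W): β-rule — branch into ((not Z and V) and (V implies ((not not Z or not V) implies X)))  //  not W.
  branch 1 (add ((not Z and V) and (V implies ((not not Z or not V) implies X)))):
    ((not Z and V) and (V implies ((not not Z or not V) implies X))): α-rule — add (not Z and V), (V implies ((not not Z or not V) implies X)).
    (not Z and V): α-rule — add not Z, V.
    (V implies ((not not Z or not V) implies X)): β-rule — branch into not V  //  ((not not Z or not V) implies X).
      branch 1.1 (add not V):
        × closes — contains both V and not V.
      branch 1.2 (add ((not not Z or not V) implies X)):
        ((not not Z or not V) implies X): β-rule — branch into not (not not Z or not V)  //  X.
          branch 1.2.1 (add not (not not Z or not V)):
            not (not not Z or not V): α-rule — add not not not Z, not not V.
            not not not Z: drop double negation, giving not Z.
            ○ open, literals {V=T, Z=F}.
          branch 1.2.2 (add X):
            ○ open, literals {V=T, X=T, Z=F}.
  branch 2 (add not W):
    ○ open, literals {W=F}.
1 branch closed, 3 open.
Each open branch fixes some atoms; the unmentioned ones are free. Counting distinct full assignments: branch {V=T, Z=F} (W, Y, X) contributes 8 new; branch {V=T, X=T, Z=F} (W, Y) contributes 0 new; branch {W=F} (Y, Z, V, X) contributes 12 new. Total: 20.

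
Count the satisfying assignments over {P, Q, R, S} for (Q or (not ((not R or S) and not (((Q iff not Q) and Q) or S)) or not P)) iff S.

Initial set: {T ((Q or (not ((not R or S) and not (((Q iff not Q) and Q) or S)) or not P)) iff S)}.
T ((Q or (not ((not R or S) and not (((Q iff not Q) and Q) or S)) or not P)) iff S): β-rule — branch into T (Q or (not ((not R or S) and not (((Q iff not Q) and Q) or S)) or not P)), T S  //  F (Q or (not ((not R or S) and not (((Q iff not Q) and Q) or S)) or not P)), F S.
  branch 1 (add T (Q or (not ((not R or S) and not (((Q iff not Q) and Q) or S)) or not P)), T S):
    T (Q or (not ((not R or S) and not (((Q iff not Q) and Q) or S)) or not P)): β-rule — branch into T Q  //  T (not ((not R or S) and not (((Q iff not Q) and Q) or S)) or not P).
      branch 1.1 (add T Q):
        ○ open, literals {Q=T, S=T}.
      branch 1.2 (add T (not ((not R or S) and not (((Q iff not Q) and Q) or S)) or not P)):
        T (not ((not R or S) and not (((Q iff not Q) and Q) or S)) or not P): β-rule — branch into T not ((not R or S) and not (((Q iff not Q) and Q) or S))  //  T not P.
          branch 1.2.1 (add T not ((not R or S) and not (((Q iff not Q) and Q) or S))):
            T not ((not R or S) and not (((Q iff not Q) and Q) or S)): β-rule — branch into F (not R or S)  //  F not (((Q iff not Q) and Q) or S).
              branch 1.2.1.1 (add F (not R or S)):
                F (not R or S): α-rule — add F not R, F S.
                × closes — contains both S and not S.
              branch 1.2.1.2 (add F not (((Q iff not Q) and Q) or S)):
                F not (((Q iff not Q) and Q) or S): β-rule — branch into T ((Q iff not Q) and Q)  //  T S.
                  branch 1.2.1.2.1 (add T ((Q iff not Q) and Q)):
                    T ((Q iff not Q) and Q): α-rule — add T (Q iff not Q), T Q.
                    T (Q iff not Q): β-rule — branch into T Q, T not Q  //  F Q, F not Q.
                      branch 1.2.1.2.1.1 (add T Q, T not Q):
                        × closes — contains both Q and not Q.
                      branch 1.2.1.2.1.2 (add F Q, F not Q):
                        × closes — contains both Q and not Q.
                  branch 1.2.1.2.2 (add T S):
                    ○ open, literals {S=T}.
          branch 1.2.2 (add T not P):
            ○ open, literals {P=F, S=T}.
  branch 2 (add F (Q or (not ((not R or S) and not (((Q iff not Q) and Q) or S)) or not P)), F S):
    F (Q or (not ((not R or S) and not (((Q iff not Q) and Q) or S)) or not P)): α-rule — add F Q, F (not ((not R or S) and not (((Q iff not Q) and Q) or S)) or not P).
    F (not ((not R or S) and not (((Q iff not Q) and Q) or S)) or not P): α-rule — add F not ((not R or S) and not (((Q iff not Q) and Q) or S)), F not P.
    F not ((not R or S) and not (((Q iff not Q) and Q) or S)): α-rule — add T (not R or S), T not (((Q iff not Q) and Q) or S).
    T not (((Q iff not Q) and Q) or S): α-rule — add F ((Q iff not Q) and Q), F S.
    T (not R or S): β-rule — branch into T not R  //  T S.
      branch 2.1 (add T not R):
        F ((Q iff not Q) and Q): β-rule — branch into F (Q iff not Q)  //  F Q.
          branch 2.1.1 (add F (Q iff not Q)):
            F (Q iff not Q): β-rule — branch into T Q, F not Q  //  F Q, T not Q.
              branch 2.1.1.1 (add T Q, F not Q):
                × closes — contains both Q and not Q.
              branch 2.1.1.2 (add F Q, T not Q):
                ○ open, literals {P=T, Q=F, R=F, S=F}.
          branch 2.1.2 (add F Q):
            ○ open, literals {P=T, Q=F, R=F, S=F}.
      branch 2.2 (add T S):
        × closes — contains both S and not S.
5 branches closed, 5 open.
Each open branch fixes some atoms; the unmentioned ones are free. Counting distinct full assignments: branch {Q=T, S=T} (P, R) contributes 4 new; branch {S=T} (P, Q, R) contributes 4 new; branch {P=F, S=T} (Q, R) contributes 0 new; branch {P=T, Q=F, R=F, S=F} (none free) contributes 1 new; branch {P=T, Q=F, R=F, S=F} (none free) contributes 0 new. Total: 9.

9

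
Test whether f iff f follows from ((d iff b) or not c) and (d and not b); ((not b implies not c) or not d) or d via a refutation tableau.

Yes

Initial set: {(((d iff b) or not c) and (d and not b)); (((not b implies not c) or not d) or d); not (f iff f)}.
(((d iff b) or not c) and (d and not b)): α-rule — add ((d iff b) or not c), (d and not b).
(d and not b): α-rule — add d, not b.
(((not b implies not c) or not d) or d): β-rule — branch into ((not b implies not c) or not d)  //  d.
  branch 1 (add ((not b implies not c) or not d)):
    not (f iff f): β-rule — branch into f, not f  //  not f, f.
      branch 1.1 (add f, not f):
        × closes — contains both f and not f.
      branch 1.2 (add not f, f):
        × closes — contains both f and not f.
  branch 2 (add d):
    not (f iff f): β-rule — branch into f, not f  //  not f, f.
      branch 2.1 (add f, not f):
        × closes — contains both f and not f.
      branch 2.2 (add not f, f):
        × closes — contains both f and not f.
All 4 branches close.
Every branch closed, so the premises entail the conclusion.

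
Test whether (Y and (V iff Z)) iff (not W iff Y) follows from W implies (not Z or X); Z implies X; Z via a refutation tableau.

No

Initial set: {(W implies (not Z or X)); (Z implies X); Z; not ((Y and (V iff Z)) iff (not W iff Y))}.
(W implies (not Z or X)): β-rule — branch into not W  //  (not Z or X).
  branch 1 (add not W):
    (Z implies X): β-rule — branch into not Z  //  X.
      branch 1.1 (add not Z):
        × closes — contains both Z and not Z.
      branch 1.2 (add X):
        not ((Y and (V iff Z)) iff (not W iff Y)): β-rule — branch into (Y and (V iff Z)), not (not W iff Y)  //  not (Y and (V iff Z)), (not W iff Y).
          branch 1.2.1 (add (Y and (V iff Z)), not (not W iff Y)):
            (Y and (V iff Z)): α-rule — add Y, (V iff Z).
            not (not W iff Y): β-rule — branch into not W, not Y  //  not not W, Y.
              branch 1.2.1.1 (add not W, not Y):
                × closes — contains both Y and not Y.
              branch 1.2.1.2 (add not not W, Y):
                × closes — contains both W and not W.
          branch 1.2.2 (add not (Y and (V iff Z)), (not W iff Y)):
            not (Y and (V iff Z)): β-rule — branch into not Y  //  not (V iff Z).
              branch 1.2.2.1 (add not Y):
                (not W iff Y): β-rule — branch into not W, Y  //  not not W, not Y.
                  branch 1.2.2.1.1 (add not W, Y):
                    × closes — contains both Y and not Y.
                  branch 1.2.2.1.2 (add not not W, not Y):
                    × closes — contains both W and not W.
              branch 1.2.2.2 (add not (V iff Z)):
                (not W iff Y): β-rule — branch into not W, Y  //  not not W, not Y.
                  branch 1.2.2.2.1 (add not W, Y):
                    not (V iff Z): β-rule — branch into V, not Z  //  not V, Z.
                      branch 1.2.2.2.1.1 (add V, not Z):
                        × closes — contains both Z and not Z.
                      branch 1.2.2.2.1.2 (add not V, Z):
                        ○ open, literals {V=false, W=false, X=true, Y=true, Z=true}.
                  branch 1.2.2.2.2 (add not not W, not Y):
                    × closes — contains both W and not W.
  branch 2 (add (not Z or X)):
    (Z implies X): β-rule — branch into not Z  //  X.
      branch 2.1 (add not Z):
        × closes — contains both Z and not Z.
      branch 2.2 (add X):
        not ((Y and (V iff Z)) iff (not W iff Y)): β-rule — branch into (Y and (V iff Z)), not (not W iff Y)  //  not (Y and (V iff Z)), (not W iff Y).
          branch 2.2.1 (add (Y and (V iff Z)), not (not W iff Y)):
            (Y and (V iff Z)): α-rule — add Y, (V iff Z).
            (not Z or X): β-rule — branch into not Z  //  X.
              branch 2.2.1.1 (add not Z):
                × closes — contains both Z and not Z.
              branch 2.2.1.2 (add X):
                not (not W iff Y): β-rule — branch into not W, not Y  //  not not W, Y.
                  branch 2.2.1.2.1 (add not W, not Y):
                    × closes — contains both Y and not Y.
                  branch 2.2.1.2.2 (add not not W, Y):
                    (V iff Z): β-rule — branch into V, Z  //  not V, not Z.
                      branch 2.2.1.2.2.1 (add V, Z):
                        ○ open, literals {V=true, W=true, X=true, Y=true, Z=true}.
                      branch 2.2.1.2.2.2 (add not V, not Z):
                        × closes — contains both Z and not Z.
          branch 2.2.2 (add not (Y and (V iff Z)), (not W iff Y)):
            (not Z or X): β-rule — branch into not Z  //  X.
              branch 2.2.2.1 (add not Z):
                × closes — contains both Z and not Z.
              branch 2.2.2.2 (add X):
                not (Y and (V iff Z)): β-rule — branch into not Y  //  not (V iff Z).
                  branch 2.2.2.2.1 (add not Y):
                    (not W iff Y): β-rule — branch into not W, Y  //  not not W, not Y.
                      branch 2.2.2.2.1.1 (add not W, Y):
                        × closes — contains both Y and not Y.
                      branch 2.2.2.2.1.2 (add not not W, not Y):
                        ○ open, literals {W=true, X=true, Y=false, Z=true}.
                  branch 2.2.2.2.2 (add not (V iff Z)):
                    (not W iff Y): β-rule — branch into not W, Y  //  not not W, not Y.
                      branch 2.2.2.2.2.1 (add not W, Y):
                        not (V iff Z): β-rule — branch into V, not Z  //  not V, Z.
                          branch 2.2.2.2.2.1.1 (add V, not Z):
                            × closes — contains both Z and not Z.
                          branch 2.2.2.2.2.1.2 (add not V, Z):
                            ○ open, literals {V=false, W=false, X=true, Y=true, Z=true}.
                      branch 2.2.2.2.2.2 (add not not W, not Y):
                        not (V iff Z): β-rule — branch into V, not Z  //  not V, Z.
                          branch 2.2.2.2.2.2.1 (add V, not Z):
                            × closes — contains both Z and not Z.
                          branch 2.2.2.2.2.2.2 (add not V, Z):
                            ○ open, literals {V=false, W=true, X=true, Y=false, Z=true}.
15 branches closed, 5 open.
An open branch gives a countermodel: V=false, W=false, X=true, Y=true, Z=true (unmentioned atoms arbitrary); the premises hold there but the conclusion fails.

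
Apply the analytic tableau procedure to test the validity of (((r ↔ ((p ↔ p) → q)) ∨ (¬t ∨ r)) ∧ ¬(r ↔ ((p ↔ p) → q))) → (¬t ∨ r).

Assume the negation and expand:
Initial set: {¬((((r ↔ ((p ↔ p) → q)) ∨ (¬t ∨ r)) ∧ ¬(r ↔ ((p ↔ p) → q))) → (¬t ∨ r))}.
¬((((r ↔ ((p ↔ p) → q)) ∨ (¬t ∨ r)) ∧ ¬(r ↔ ((p ↔ p) → q))) → (¬t ∨ r)): α-rule — add (((r ↔ ((p ↔ p) → q)) ∨ (¬t ∨ r)) ∧ ¬(r ↔ ((p ↔ p) → q))), ¬(¬t ∨ r).
(((r ↔ ((p ↔ p) → q)) ∨ (¬t ∨ r)) ∧ ¬(r ↔ ((p ↔ p) → q))): α-rule — add ((r ↔ ((p ↔ p) → q)) ∨ (¬t ∨ r)), ¬(r ↔ ((p ↔ p) → q)).
¬(¬t ∨ r): α-rule — add ¬¬t, ¬r.
((r ↔ ((p ↔ p) → q)) ∨ (¬t ∨ r)): β-rule — branch into (r ↔ ((p ↔ p) → q))  //  (¬t ∨ r).
  branch 1 (add (r ↔ ((p ↔ p) → q))):
    ¬(r ↔ ((p ↔ p) → q)): β-rule — branch into r, ¬((p ↔ p) → q)  //  ¬r, ((p ↔ p) → q).
      branch 1.1 (add r, ¬((p ↔ p) → q)):
        × closes — contains both r and ¬r.
      branch 1.2 (add ¬r, ((p ↔ p) → q)):
        (r ↔ ((p ↔ p) → q)): β-rule — branch into r, ((p ↔ p) → q)  //  ¬r, ¬((p ↔ p) → q).
          branch 1.2.1 (add r, ((p ↔ p) → q)):
            × closes — contains both r and ¬r.
          branch 1.2.2 (add ¬r, ¬((p ↔ p) → q)):
            ¬((p ↔ p) → q): α-rule — add (p ↔ p), ¬q.
            ((p ↔ p) → q): β-rule — branch into ¬(p ↔ p)  //  q.
              branch 1.2.2.1 (add ¬(p ↔ p)):
                (p ↔ p): β-rule — branch into p, p  //  ¬p, ¬p.
                  branch 1.2.2.1.1 (add p, p):
                    ¬(p ↔ p): β-rule — branch into p, ¬p  //  ¬p, p.
                      branch 1.2.2.1.1.1 (add p, ¬p):
                        × closes — contains both p and ¬p.
                      branch 1.2.2.1.1.2 (add ¬p, p):
                        × closes — contains both p and ¬p.
                  branch 1.2.2.1.2 (add ¬p, ¬p):
                    ¬(p ↔ p): β-rule — branch into p, ¬p  //  ¬p, p.
                      branch 1.2.2.1.2.1 (add p, ¬p):
                        × closes — contains both p and ¬p.
                      branch 1.2.2.1.2.2 (add ¬p, p):
                        × closes — contains both p and ¬p.
              branch 1.2.2.2 (add q):
                × closes — contains both q and ¬q.
  branch 2 (add (¬t ∨ r)):
    ¬(r ↔ ((p ↔ p) → q)): β-rule — branch into r, ¬((p ↔ p) → q)  //  ¬r, ((p ↔ p) → q).
      branch 2.1 (add r, ¬((p ↔ p) → q)):
        × closes — contains both r and ¬r.
      branch 2.2 (add ¬r, ((p ↔ p) → q)):
        (¬t ∨ r): β-rule — branch into ¬t  //  r.
          branch 2.2.1 (add ¬t):
            × closes — contains both t and ¬t.
          branch 2.2.2 (add r):
            × closes — contains both r and ¬r.
All 10 branches close.
Every branch closed, so the negation is unsatisfiable and the formula is valid.

Valid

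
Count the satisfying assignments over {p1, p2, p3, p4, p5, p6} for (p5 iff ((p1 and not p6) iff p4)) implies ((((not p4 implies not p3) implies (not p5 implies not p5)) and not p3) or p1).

Initial set: {T ((p5 iff ((p1 and not p6) iff p4)) implies ((((not p4 implies not p3) implies (not p5 implies not p5)) and not p3) or p1))}.
T ((p5 iff ((p1 and not p6) iff p4)) implies ((((not p4 implies not p3) implies (not p5 implies not p5)) and not p3) or p1)): β-rule — branch into F (p5 iff ((p1 and not p6) iff p4))  //  T ((((not p4 implies not p3) implies (not p5 implies not p5)) and not p3) or p1).
  branch 1 (add F (p5 iff ((p1 and not p6) iff p4))):
    F (p5 iff ((p1 and not p6) iff p4)): β-rule — branch into T p5, F ((p1 and not p6) iff p4)  //  F p5, T ((p1 and not p6) iff p4).
      branch 1.1 (add T p5, F ((p1 and not p6) iff p4)):
        F ((p1 and not p6) iff p4): β-rule — branch into T (p1 and not p6), F p4  //  F (p1 and not p6), T p4.
          branch 1.1.1 (add T (p1 and not p6), F p4):
            T (p1 and not p6): α-rule — add T p1, T not p6.
            ○ open, literals {p1=1, p4=0, p5=1, p6=0}.
          branch 1.1.2 (add F (p1 and not p6), T p4):
            F (p1 and not p6): β-rule — branch into F p1  //  F not p6.
              branch 1.1.2.1 (add F p1):
                ○ open, literals {p1=0, p4=1, p5=1}.
              branch 1.1.2.2 (add F not p6):
                ○ open, literals {p4=1, p5=1, p6=1}.
      branch 1.2 (add F p5, T ((p1 and not p6) iff p4)):
        T ((p1 and not p6) iff p4): β-rule — branch into T (p1 and not p6), T p4  //  F (p1 and not p6), F p4.
          branch 1.2.1 (add T (p1 and not p6), T p4):
            T (p1 and not p6): α-rule — add T p1, T not p6.
            ○ open, literals {p1=1, p4=1, p5=0, p6=0}.
          branch 1.2.2 (add F (p1 and not p6), F p4):
            F (p1 and not p6): β-rule — branch into F p1  //  F not p6.
              branch 1.2.2.1 (add F p1):
                ○ open, literals {p1=0, p4=0, p5=0}.
              branch 1.2.2.2 (add F not p6):
                ○ open, literals {p4=0, p5=0, p6=1}.
  branch 2 (add T ((((not p4 implies not p3) implies (not p5 implies not p5)) and not p3) or p1)):
    T ((((not p4 implies not p3) implies (not p5 implies not p5)) and not p3) or p1): β-rule — branch into T (((not p4 implies not p3) implies (not p5 implies not p5)) and not p3)  //  T p1.
      branch 2.1 (add T (((not p4 implies not p3) implies (not p5 implies not p5)) and not p3)):
        T (((not p4 implies not p3) implies (not p5 implies not p5)) and not p3): α-rule — add T ((not p4 implies not p3) implies (not p5 implies not p5)), T not p3.
        T ((not p4 implies not p3) implies (not p5 implies not p5)): β-rule — branch into F (not p4 implies not p3)  //  T (not p5 implies not p5).
          branch 2.1.1 (add F (not p4 implies not p3)):
            F (not p4 implies not p3): α-rule — add T not p4, F not p3.
            × closes — contains both p3 and not p3.
          branch 2.1.2 (add T (not p5 implies not p5)):
            T (not p5 implies not p5): β-rule — branch into F not p5  //  T not p5.
              branch 2.1.2.1 (add F not p5):
                ○ open, literals {p3=0, p5=1}.
              branch 2.1.2.2 (add T not p5):
                ○ open, literals {p3=0, p5=0}.
      branch 2.2 (add T p1):
        ○ open, literals {p1=1}.
1 branch closed, 9 open.
Each open branch fixes some atoms; the unmentioned ones are free. Counting distinct full assignments: branch {p1=1, p4=0, p5=1, p6=0} (p2, p3) contributes 4 new; branch {p1=0, p4=1, p5=1} (p2, p3, p6) contributes 8 new; branch {p4=1, p5=1, p6=1} (p1, p2, p3) contributes 4 new; branch {p1=1, p4=1, p5=0, p6=0} (p2, p3) contributes 4 new; branch {p1=0, p4=0, p5=0} (p2, p3, p6) contributes 8 new; branch {p4=0, p5=0, p6=1} (p1, p2, p3) contributes 4 new; branch {p3=0, p5=1} (p1, p2, p4, p6) contributes 8 new; branch {p3=0, p5=0} (p1, p2, p4, p6) contributes 8 new; branch {p1=1} (p2, p3, p4, p5, p6) contributes 8 new. Total: 56.

56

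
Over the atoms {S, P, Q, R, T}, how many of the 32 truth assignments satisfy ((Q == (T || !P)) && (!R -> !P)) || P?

24

Initial set: {(((Q == (T || !P)) && (!R -> !P)) || P)}.
(((Q == (T || !P)) && (!R -> !P)) || P): β-rule — branch into ((Q == (T || !P)) && (!R -> !P))  //  P.
  branch 1 (add ((Q == (T || !P)) && (!R -> !P))):
    ((Q == (T || !P)) && (!R -> !P)): α-rule — add (Q == (T || !P)), (!R -> !P).
    (Q == (T || !P)): β-rule — branch into Q, (T || !P)  //  !Q, !(T || !P).
      branch 1.1 (add Q, (T || !P)):
        (!R -> !P): β-rule — branch into !!R  //  !P.
          branch 1.1.1 (add !!R):
            (T || !P): β-rule — branch into T  //  !P.
              branch 1.1.1.1 (add T):
                ○ open, literals {Q=T, R=T, T=T}.
              branch 1.1.1.2 (add !P):
                ○ open, literals {P=F, Q=T, R=T}.
          branch 1.1.2 (add !P):
            (T || !P): β-rule — branch into T  //  !P.
              branch 1.1.2.1 (add T):
                ○ open, literals {P=F, Q=T, T=T}.
              branch 1.1.2.2 (add !P):
                ○ open, literals {P=F, Q=T}.
      branch 1.2 (add !Q, !(T || !P)):
        !(T || !P): α-rule — add !T, !!P.
        (!R -> !P): β-rule — branch into !!R  //  !P.
          branch 1.2.1 (add !!R):
            ○ open, literals {P=T, Q=F, R=T, T=F}.
          branch 1.2.2 (add !P):
            × closes — contains both P and !P.
  branch 2 (add P):
    ○ open, literals {P=T}.
1 branch closed, 6 open.
Each open branch fixes some atoms; the unmentioned ones are free. Counting distinct full assignments: branch {Q=T, R=T, T=T} (S, P) contributes 4 new; branch {P=F, Q=T, R=T} (S, T) contributes 2 new; branch {P=F, Q=T, T=T} (S, R) contributes 2 new; branch {P=F, Q=T} (S, R, T) contributes 2 new; branch {P=T, Q=F, R=T, T=F} (S) contributes 2 new; branch {P=T} (S, Q, R, T) contributes 12 new. Total: 24.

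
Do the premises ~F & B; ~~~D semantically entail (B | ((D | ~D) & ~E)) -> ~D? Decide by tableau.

Yes

Initial set: {(~F & B); ~~~D; ~((B | ((D | ~D) & ~E)) -> ~D)}.
(~F & B): α-rule — add ~F, B.
~~~D: drop double negation, giving ~D.
~((B | ((D | ~D) & ~E)) -> ~D): α-rule — add (B | ((D | ~D) & ~E)), ~~D.
× closes — contains both D and ~D.
All 1 branch closes.
Every branch closed, so the premises entail the conclusion.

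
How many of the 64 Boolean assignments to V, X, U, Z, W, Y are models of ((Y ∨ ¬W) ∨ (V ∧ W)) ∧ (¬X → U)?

42

Initial set: {(((Y ∨ ¬W) ∨ (V ∧ W)) ∧ (¬X → U))}.
(((Y ∨ ¬W) ∨ (V ∧ W)) ∧ (¬X → U)): α-rule — add ((Y ∨ ¬W) ∨ (V ∧ W)), (¬X → U).
((Y ∨ ¬W) ∨ (V ∧ W)): β-rule — branch into (Y ∨ ¬W)  //  (V ∧ W).
  branch 1 (add (Y ∨ ¬W)):
    (¬X → U): β-rule — branch into ¬¬X  //  U.
      branch 1.1 (add ¬¬X):
        (Y ∨ ¬W): β-rule — branch into Y  //  ¬W.
          branch 1.1.1 (add Y):
            ○ open, literals {X=true, Y=true}.
          branch 1.1.2 (add ¬W):
            ○ open, literals {W=false, X=true}.
      branch 1.2 (add U):
        (Y ∨ ¬W): β-rule — branch into Y  //  ¬W.
          branch 1.2.1 (add Y):
            ○ open, literals {U=true, Y=true}.
          branch 1.2.2 (add ¬W):
            ○ open, literals {U=true, W=false}.
  branch 2 (add (V ∧ W)):
    (V ∧ W): α-rule — add V, W.
    (¬X → U): β-rule — branch into ¬¬X  //  U.
      branch 2.1 (add ¬¬X):
        ○ open, literals {V=true, W=true, X=true}.
      branch 2.2 (add U):
        ○ open, literals {U=true, V=true, W=true}.
0 branches closed, 6 open.
Each open branch fixes some atoms; the unmentioned ones are free. Counting distinct full assignments: branch {X=true, Y=true} (V, U, Z, W) contributes 16 new; branch {W=false, X=true} (V, U, Z, Y) contributes 8 new; branch {U=true, Y=true} (V, X, Z, W) contributes 8 new; branch {U=true, W=false} (V, X, Z, Y) contributes 4 new; branch {V=true, W=true, X=true} (U, Z, Y) contributes 4 new; branch {U=true, V=true, W=true} (X, Z, Y) contributes 2 new. Total: 42.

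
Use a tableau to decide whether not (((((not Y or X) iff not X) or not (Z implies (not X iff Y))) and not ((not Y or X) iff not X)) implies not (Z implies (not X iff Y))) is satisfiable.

Initial set: {T not (((((not Y or X) iff not X) or not (Z implies (not X iff Y))) and not ((not Y or X) iff not X)) implies not (Z implies (not X iff Y)))}.
T not (((((not Y or X) iff not X) or not (Z implies (not X iff Y))) and not ((not Y or X) iff not X)) implies not (Z implies (not X iff Y))): α-rule — add T ((((not Y or X) iff not X) or not (Z implies (not X iff Y))) and not ((not Y or X) iff not X)), F not (Z implies (not X iff Y)).
T ((((not Y or X) iff not X) or not (Z implies (not X iff Y))) and not ((not Y or X) iff not X)): α-rule — add T (((not Y or X) iff not X) or not (Z implies (not X iff Y))), T not ((not Y or X) iff not X).
F not (Z implies (not X iff Y)): β-rule — branch into F Z  //  T (not X iff Y).
  branch 1 (add F Z):
    T (((not Y or X) iff not X) or not (Z implies (not X iff Y))): β-rule — branch into T ((not Y or X) iff not X)  //  T not (Z implies (not X iff Y)).
      branch 1.1 (add T ((not Y or X) iff not X)):
        T not ((not Y or X) iff not X): β-rule — branch into T (not Y or X), F not X  //  F (not Y or X), T not X.
          branch 1.1.1 (add T (not Y or X), F not X):
            T ((not Y or X) iff not X): β-rule — branch into T (not Y or X), T not X  //  F (not Y or X), F not X.
              branch 1.1.1.1 (add T (not Y or X), T not X):
                × closes — contains both X and not X.
              branch 1.1.1.2 (add F (not Y or X), F not X):
                F (not Y or X): α-rule — add F not Y, F X.
                × closes — contains both X and not X.
          branch 1.1.2 (add F (not Y or X), T not X):
            F (not Y or X): α-rule — add F not Y, F X.
            T ((not Y or X) iff not X): β-rule — branch into T (not Y or X), T not X  //  F (not Y or X), F not X.
              branch 1.1.2.1 (add T (not Y or X), T not X):
                T (not Y or X): β-rule — branch into T not Y  //  T X.
                  branch 1.1.2.1.1 (add T not Y):
                    × closes — contains both Y and not Y.
                  branch 1.1.2.1.2 (add T X):
                    × closes — contains both X and not X.
              branch 1.1.2.2 (add F (not Y or X), F not X):
                × closes — contains both X and not X.
      branch 1.2 (add T not (Z implies (not X iff Y))):
        T not (Z implies (not X iff Y)): α-rule — add T Z, F (not X iff Y).
        × closes — contains both Z and not Z.
  branch 2 (add T (not X iff Y)):
    T (((not Y or X) iff not X) or not (Z implies (not X iff Y))): β-rule — branch into T ((not Y or X) iff not X)  //  T not (Z implies (not X iff Y)).
      branch 2.1 (add T ((not Y or X) iff not X)):
        T not ((not Y or X) iff not X): β-rule — branch into T (not Y or X), F not X  //  F (not Y or X), T not X.
          branch 2.1.1 (add T (not Y or X), F not X):
            T (not X iff Y): β-rule — branch into T not X, T Y  //  F not X, F Y.
              branch 2.1.1.1 (add T not X, T Y):
                × closes — contains both X and not X.
              branch 2.1.1.2 (add F not X, F Y):
                T ((not Y or X) iff not X): β-rule — branch into T (not Y or X), T not X  //  F (not Y or X), F not X.
                  branch 2.1.1.2.1 (add T (not Y or X), T not X):
                    × closes — contains both X and not X.
                  branch 2.1.1.2.2 (add F (not Y or X), F not X):
                    F (not Y or X): α-rule — add F not Y, F X.
                    × closes — contains both Y and not Y.
          branch 2.1.2 (add F (not Y or X), T not X):
            F (not Y or X): α-rule — add F not Y, F X.
            T (not X iff Y): β-rule — branch into T not X, T Y  //  F not X, F Y.
              branch 2.1.2.1 (add T not X, T Y):
                T ((not Y or X) iff not X): β-rule — branch into T (not Y or X), T not X  //  F (not Y or X), F not X.
                  branch 2.1.2.1.1 (add T (not Y or X), T not X):
                    T (not Y or X): β-rule — branch into T not Y  //  T X.
                      branch 2.1.2.1.1.1 (add T not Y):
                        × closes — contains both Y and not Y.
                      branch 2.1.2.1.1.2 (add T X):
                        × closes — contains both X and not X.
                  branch 2.1.2.1.2 (add F (not Y or X), F not X):
                    × closes — contains both X and not X.
              branch 2.1.2.2 (add F not X, F Y):
                × closes — contains both X and not X.
      branch 2.2 (add T not (Z implies (not X iff Y))):
        T not (Z implies (not X iff Y)): α-rule — add T Z, F (not X iff Y).
        T not ((not Y or X) iff not X): β-rule — branch into T (not Y or X), F not X  //  F (not Y or X), T not X.
          branch 2.2.1 (add T (not Y or X), F not X):
            T (not X iff Y): β-rule — branch into T not X, T Y  //  F not X, F Y.
              branch 2.2.1.1 (add T not X, T Y):
                × closes — contains both X and not X.
              branch 2.2.1.2 (add F not X, F Y):
                F (not X iff Y): β-rule — branch into T not X, F Y  //  F not X, T Y.
                  branch 2.2.1.2.1 (add T not X, F Y):
                    × closes — contains both X and not X.
                  branch 2.2.1.2.2 (add F not X, T Y):
                    × closes — contains both Y and not Y.
          branch 2.2.2 (add F (not Y or X), T not X):
            F (not Y or X): α-rule — add F not Y, F X.
            T (not X iff Y): β-rule — branch into T not X, T Y  //  F not X, F Y.
              branch 2.2.2.1 (add T not X, T Y):
                F (not X iff Y): β-rule — branch into T not X, F Y  //  F not X, T Y.
                  branch 2.2.2.1.1 (add T not X, F Y):
                    × closes — contains both Y and not Y.
                  branch 2.2.2.1.2 (add F not X, T Y):
                    × closes — contains both X and not X.
              branch 2.2.2.2 (add F not X, F Y):
                × closes — contains both X and not X.
All 19 branches close.
Every branch closed; the formula is unsatisfiable.

Unsatisfiable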